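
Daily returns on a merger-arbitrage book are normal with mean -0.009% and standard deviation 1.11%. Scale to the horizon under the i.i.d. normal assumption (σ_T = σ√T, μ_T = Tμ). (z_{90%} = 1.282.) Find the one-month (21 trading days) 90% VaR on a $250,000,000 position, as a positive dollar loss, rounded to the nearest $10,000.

$16,780,000

σ_{21d} = 1.11% × √21 = 5.087%; μ_{21d} = 21 × -0.009% = -0.189%.
VaR = −(-0.189%) + 1.282 × 5.087% = 6.711%.
On $250,000,000: 0.06711 × $250,000,000 = $16,777,500.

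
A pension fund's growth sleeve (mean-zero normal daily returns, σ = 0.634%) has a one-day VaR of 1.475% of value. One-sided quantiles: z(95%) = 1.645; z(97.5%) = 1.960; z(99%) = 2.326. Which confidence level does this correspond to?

99%

Implied z = VaR/σ = 1.475 / 0.634 = 2.326.
This matches z(99%) = 2.326.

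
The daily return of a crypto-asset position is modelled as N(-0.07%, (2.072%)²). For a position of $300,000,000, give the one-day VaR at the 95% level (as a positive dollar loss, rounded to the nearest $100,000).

At 95% one-sided, z = 1.645.
VaR = −μ + z·σ = −(-0.07%) + 1.645 × 2.072% = 3.478%.
On $300,000,000: 0.03478 × $300,000,000 = $10,434,000.

$10,400,000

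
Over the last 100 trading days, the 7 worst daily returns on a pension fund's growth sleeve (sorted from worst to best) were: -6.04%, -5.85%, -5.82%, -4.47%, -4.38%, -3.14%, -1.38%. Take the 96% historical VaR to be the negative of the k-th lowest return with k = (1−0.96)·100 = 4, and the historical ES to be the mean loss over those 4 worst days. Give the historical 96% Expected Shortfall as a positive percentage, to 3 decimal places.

The 4 worst returns sum to -22.18%.
ES = −(-22.18%) / 4 = 5.545%.

5.545%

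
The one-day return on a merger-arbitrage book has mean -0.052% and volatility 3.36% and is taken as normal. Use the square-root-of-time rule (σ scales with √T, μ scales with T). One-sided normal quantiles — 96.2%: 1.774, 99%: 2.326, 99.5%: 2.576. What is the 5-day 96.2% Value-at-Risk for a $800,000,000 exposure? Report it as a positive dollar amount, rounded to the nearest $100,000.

$108,700,000

σ_{5d} = 3.36% × √5 = 7.513%; μ_{5d} = 5 × -0.052% = -0.260%.
VaR = −(-0.260%) + 1.774 × 7.513% = 13.588%.
On $800,000,000: 0.13588 × $800,000,000 = $108,704,000.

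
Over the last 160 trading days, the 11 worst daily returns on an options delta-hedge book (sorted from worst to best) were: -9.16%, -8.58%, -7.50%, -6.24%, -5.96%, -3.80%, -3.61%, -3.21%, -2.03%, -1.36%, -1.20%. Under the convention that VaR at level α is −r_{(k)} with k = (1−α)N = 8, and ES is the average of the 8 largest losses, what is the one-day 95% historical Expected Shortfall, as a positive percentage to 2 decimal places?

The 8 worst returns sum to -48.06%.
ES = −(-48.06%) / 8 = 6.0075% ≈ 6.01%.

6.01%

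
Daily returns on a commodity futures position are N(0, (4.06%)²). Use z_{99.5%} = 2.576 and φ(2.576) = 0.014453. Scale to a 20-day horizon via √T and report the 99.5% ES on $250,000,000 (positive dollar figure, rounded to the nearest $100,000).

$131,200,000

σ_{20d} = 4.06% × √20 = 18.157%.
ES multiplier = φ(z)/(1−α) = 0.014453/0.005 = 2.891.
ES = 18.157% × 2.891 = 52.492%; on $250,000,000: $131,230,000.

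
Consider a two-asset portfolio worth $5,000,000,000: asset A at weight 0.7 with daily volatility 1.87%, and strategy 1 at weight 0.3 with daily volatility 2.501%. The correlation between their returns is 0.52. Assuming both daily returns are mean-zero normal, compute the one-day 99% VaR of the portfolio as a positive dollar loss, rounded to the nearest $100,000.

$211,200,000

σ_p² = 0.7²·1.87² + 0.3²·2.501² + 2·0.52·0.7·0.3·1.87·2.501 = 3.2979 (%²).
σ_p = √3.2979 = 1.816%.
At 99%, z = 2.326.
VaR = 2.326 × 1.816% = 4.224%; on $5,000,000,000 that is $211,200,000.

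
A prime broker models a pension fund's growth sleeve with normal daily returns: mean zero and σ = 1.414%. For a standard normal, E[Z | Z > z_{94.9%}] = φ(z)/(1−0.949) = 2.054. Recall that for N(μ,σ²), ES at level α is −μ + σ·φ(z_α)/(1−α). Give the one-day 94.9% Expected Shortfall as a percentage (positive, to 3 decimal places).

2.904%

ES = 1.414% × 2.054 = 2.904%.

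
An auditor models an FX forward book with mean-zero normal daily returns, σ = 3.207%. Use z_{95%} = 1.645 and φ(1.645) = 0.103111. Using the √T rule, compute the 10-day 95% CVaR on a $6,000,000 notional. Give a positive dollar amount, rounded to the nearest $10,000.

σ_{10d} = 3.207% × √10 = 10.141%.
ES multiplier = φ(z)/(1−α) = 0.103111/0.05 = 2.062.
ES = 10.141% × 2.062 = 20.911%; on $6,000,000: $1,254,660.

$1,250,000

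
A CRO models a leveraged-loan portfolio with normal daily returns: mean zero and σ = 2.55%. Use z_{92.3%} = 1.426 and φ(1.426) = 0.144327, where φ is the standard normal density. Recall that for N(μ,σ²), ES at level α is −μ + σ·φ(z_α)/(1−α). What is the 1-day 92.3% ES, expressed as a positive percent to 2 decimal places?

Tail multiplier: φ(z)/(1−α) = 0.144327 / 0.077 = 1.874.
ES = 2.55% × 1.874 = 4.779%.

4.78%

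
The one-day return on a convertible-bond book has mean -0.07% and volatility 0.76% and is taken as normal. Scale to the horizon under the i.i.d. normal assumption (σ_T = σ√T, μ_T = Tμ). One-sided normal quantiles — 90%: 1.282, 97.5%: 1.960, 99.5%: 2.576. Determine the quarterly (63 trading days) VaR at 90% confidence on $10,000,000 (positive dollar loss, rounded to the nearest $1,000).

σ_{63d} = 0.76% × √63 = 6.032%; μ_{63d} = 63 × -0.07% = -4.410%.
VaR = −(-4.410%) + 1.282 × 6.032% = 12.143%.
On $10,000,000: 0.12143 × $10,000,000 = $1,214,300.

$1,214,000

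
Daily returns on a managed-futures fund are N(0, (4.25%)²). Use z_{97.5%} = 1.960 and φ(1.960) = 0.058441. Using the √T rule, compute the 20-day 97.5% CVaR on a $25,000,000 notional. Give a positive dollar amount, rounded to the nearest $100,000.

$11,100,000

σ_{20d} = 4.25% × √20 = 19.007%.
ES multiplier = φ(z)/(1−α) = 0.058441/0.025 = 2.338.
ES = 19.007% × 2.338 = 44.438%; on $25,000,000: $11,109,500.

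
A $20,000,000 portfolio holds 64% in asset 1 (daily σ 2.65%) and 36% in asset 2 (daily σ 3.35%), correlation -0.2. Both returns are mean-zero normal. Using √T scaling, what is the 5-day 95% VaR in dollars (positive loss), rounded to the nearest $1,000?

σ_p = √(0.64²·2.65² + 0.36²·3.35² + 2·-0.2·0.64·0.36·2.65·3.35) = 1.874%.
σ_{5d} = 1.874% × √5 = 4.190%.
z(95%) = 1.645.
VaR = 1.645 × 4.190% = 6.893%; on $20,000,000 that is $1,378,600.

$1,379,000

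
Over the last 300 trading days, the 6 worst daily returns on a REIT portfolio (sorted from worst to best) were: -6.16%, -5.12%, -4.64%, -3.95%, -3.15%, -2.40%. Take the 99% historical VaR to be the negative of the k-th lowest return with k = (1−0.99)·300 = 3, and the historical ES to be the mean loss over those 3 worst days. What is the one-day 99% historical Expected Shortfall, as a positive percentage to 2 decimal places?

The 3 worst returns sum to -15.92%.
ES = −(-15.92%) / 3 = 5.3066…% ≈ 5.31%.

5.31%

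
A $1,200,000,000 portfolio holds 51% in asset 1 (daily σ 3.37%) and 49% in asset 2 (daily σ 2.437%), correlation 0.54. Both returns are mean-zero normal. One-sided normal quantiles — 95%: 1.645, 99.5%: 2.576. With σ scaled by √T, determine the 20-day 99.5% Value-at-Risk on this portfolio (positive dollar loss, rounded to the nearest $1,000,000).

$355,000,000

σ_p = √(0.51²·3.37² + 0.49²·2.437² + 2·0.54·0.51·0.49·3.37·2.437) = 2.568%.
σ_{20d} = 2.568% × √20 = 11.484%.
VaR = 2.576 × 11.484% = 29.583%; on $1,200,000,000 that is $354,996,000.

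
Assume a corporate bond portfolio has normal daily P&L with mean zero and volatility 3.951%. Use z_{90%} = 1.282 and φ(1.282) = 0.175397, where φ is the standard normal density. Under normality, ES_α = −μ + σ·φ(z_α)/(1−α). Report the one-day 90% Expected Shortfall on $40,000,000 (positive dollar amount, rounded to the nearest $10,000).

$2,770,000

Tail multiplier: φ(z)/(1−α) = 0.175397 / 0.1 = 1.754.
ES = 3.951% × 1.754 = 6.930%.
On $40,000,000: 0.06930 × $40,000,000 = $2,772,000.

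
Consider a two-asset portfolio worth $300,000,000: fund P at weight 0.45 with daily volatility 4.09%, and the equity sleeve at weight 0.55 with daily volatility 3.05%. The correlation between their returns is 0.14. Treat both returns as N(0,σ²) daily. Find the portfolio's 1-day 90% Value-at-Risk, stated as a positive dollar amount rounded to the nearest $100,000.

σ_p² = 0.45²·4.09² + 0.55²·3.05² + 2·0.14·0.45·0.55·4.09·3.05 = 7.0659 (%²).
σ_p = √7.0659 = 2.658%.
At 90%, z = 1.282.
VaR = 1.282 × 2.658% = 3.408%; on $300,000,000 that is $10,224,000.

$10,200,000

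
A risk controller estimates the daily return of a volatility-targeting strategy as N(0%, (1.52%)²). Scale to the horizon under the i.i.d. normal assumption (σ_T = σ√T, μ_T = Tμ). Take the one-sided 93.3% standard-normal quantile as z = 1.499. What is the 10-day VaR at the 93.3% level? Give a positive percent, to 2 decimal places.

7.21%

σ_{10d} = 1.52% × √10 = 4.807%.
VaR = 1.499 × 4.807% = 7.206%.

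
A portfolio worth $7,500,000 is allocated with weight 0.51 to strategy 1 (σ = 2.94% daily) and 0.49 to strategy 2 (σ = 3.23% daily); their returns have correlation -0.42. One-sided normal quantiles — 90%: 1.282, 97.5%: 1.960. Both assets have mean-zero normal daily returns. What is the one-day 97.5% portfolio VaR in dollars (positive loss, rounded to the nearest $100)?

σ_p² = 0.51²·2.94² + 0.49²·3.23² + 2·-0.42·0.51·0.49·2.94·3.23 = 2.7597 (%²).
σ_p = √2.7597 = 1.661%.
VaR = 1.960 × 1.661% = 3.256%; on $7,500,000 that is $244,200.

$244,200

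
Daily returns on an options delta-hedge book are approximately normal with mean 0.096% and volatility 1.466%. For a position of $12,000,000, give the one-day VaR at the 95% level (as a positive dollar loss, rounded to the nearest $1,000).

At 95% one-sided, z = 1.645.
VaR = −μ + z·σ = −(0.096%) + 1.645 × 1.466% = 2.316%.
On $12,000,000: 0.02316 × $12,000,000 = $277,920.

$278,000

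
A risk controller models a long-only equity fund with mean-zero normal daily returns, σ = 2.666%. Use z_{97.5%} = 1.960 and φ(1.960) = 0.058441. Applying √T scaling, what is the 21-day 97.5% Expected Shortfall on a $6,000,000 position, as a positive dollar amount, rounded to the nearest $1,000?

$1,714,000

σ_{21d} = 2.666% × √21 = 12.217%.
ES multiplier = φ(z)/(1−α) = 0.058441/0.025 = 2.338.
ES = 12.217% × 2.338 = 28.563%; on $6,000,000: $1,713,780.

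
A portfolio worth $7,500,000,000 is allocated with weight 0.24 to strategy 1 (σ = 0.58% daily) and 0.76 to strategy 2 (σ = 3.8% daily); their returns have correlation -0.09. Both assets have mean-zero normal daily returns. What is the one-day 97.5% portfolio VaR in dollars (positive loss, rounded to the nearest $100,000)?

σ_p² = 0.24²·0.58² + 0.76²·3.8² + 2·-0.09·0.24·0.76·0.58·3.8 = 8.2876 (%²).
σ_p = √8.2876 = 2.879%.
At 97.5%, z = 1.960.
VaR = 1.960 × 2.879% = 5.643%; on $7,500,000,000 that is $423,225,000.

$423,200,000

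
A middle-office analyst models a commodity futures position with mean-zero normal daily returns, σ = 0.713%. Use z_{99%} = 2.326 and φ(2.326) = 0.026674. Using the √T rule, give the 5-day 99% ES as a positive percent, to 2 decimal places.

4.25%

σ_{5d} = 0.713% × √5 = 1.594%.
ES multiplier = φ(z)/(1−α) = 0.026674/0.01 = 2.667.
ES = 1.594% × 2.667 = 4.251%.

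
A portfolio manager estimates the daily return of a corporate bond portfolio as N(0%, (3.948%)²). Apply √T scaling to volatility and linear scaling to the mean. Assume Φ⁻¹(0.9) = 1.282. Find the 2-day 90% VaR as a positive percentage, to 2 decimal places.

7.16%

σ_{2d} = 3.948% × √2 = 5.583%.
VaR = 1.282 × 5.583% = 7.157%.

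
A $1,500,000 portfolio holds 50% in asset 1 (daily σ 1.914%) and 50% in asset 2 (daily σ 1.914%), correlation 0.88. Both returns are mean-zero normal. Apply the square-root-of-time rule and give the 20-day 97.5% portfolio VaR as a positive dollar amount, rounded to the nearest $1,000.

$244,000

σ_p = √(0.5²·1.914² + 0.5²·1.914² + 2·0.88·0.5·0.5·1.914·1.914) = 1.856%.
σ_{20d} = 1.856% × √20 = 8.300%.
z(97.5%) = 1.960.
VaR = 1.960 × 8.300% = 16.268%; on $1,500,000 that is $244,020.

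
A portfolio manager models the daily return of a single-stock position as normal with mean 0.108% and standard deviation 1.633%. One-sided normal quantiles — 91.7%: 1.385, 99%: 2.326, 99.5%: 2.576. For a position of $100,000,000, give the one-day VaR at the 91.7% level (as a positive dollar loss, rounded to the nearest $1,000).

$2,154,000

VaR = −μ + z·σ = −(0.108%) + 1.385 × 1.633% = 2.154%.
On $100,000,000: 0.02154 × $100,000,000 = $2,154,000.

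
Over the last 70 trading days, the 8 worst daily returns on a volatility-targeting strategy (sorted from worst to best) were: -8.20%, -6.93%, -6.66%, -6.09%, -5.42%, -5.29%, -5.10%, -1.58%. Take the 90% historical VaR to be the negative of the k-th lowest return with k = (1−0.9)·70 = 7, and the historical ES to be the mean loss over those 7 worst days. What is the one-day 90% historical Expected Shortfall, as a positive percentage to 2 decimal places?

6.24%

The 7 worst returns sum to -43.69%.
ES = −(-43.69%) / 7 = 6.2414…% ≈ 6.24%.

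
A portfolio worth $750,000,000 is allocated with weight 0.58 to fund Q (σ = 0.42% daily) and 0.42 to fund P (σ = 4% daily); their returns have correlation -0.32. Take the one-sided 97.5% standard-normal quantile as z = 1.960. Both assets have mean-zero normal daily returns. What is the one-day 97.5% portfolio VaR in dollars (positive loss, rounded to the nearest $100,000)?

σ_p² = 0.58²·0.42² + 0.42²·4² + 2·-0.32·0.58·0.42·0.42·4 = 2.6198 (%²).
σ_p = √2.6198 = 1.619%.
VaR = 1.960 × 1.619% = 3.173%; on $750,000,000 that is $23,797,500.

$23,800,000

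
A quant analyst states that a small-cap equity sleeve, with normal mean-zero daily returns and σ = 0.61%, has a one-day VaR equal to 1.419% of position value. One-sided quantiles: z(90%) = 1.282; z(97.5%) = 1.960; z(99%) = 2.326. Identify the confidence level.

Implied z = VaR/σ = 1.419 / 0.61 = 2.326.
This matches z(99%) = 2.326.

99%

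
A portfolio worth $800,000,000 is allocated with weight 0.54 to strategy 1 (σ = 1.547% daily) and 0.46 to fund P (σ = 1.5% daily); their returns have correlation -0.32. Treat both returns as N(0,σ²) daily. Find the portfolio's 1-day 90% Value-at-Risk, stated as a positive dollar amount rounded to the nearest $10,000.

$9,200,000

σ_p² = 0.54²·1.547² + 0.46²·1.5² + 2·-0.32·0.54·0.46·1.547·1.5 = 0.8051 (%²).
σ_p = √0.8051 = 0.897%.
At 90%, z = 1.282.
VaR = 1.282 × 0.897% = 1.150%; on $800,000,000 that is $9,200,000.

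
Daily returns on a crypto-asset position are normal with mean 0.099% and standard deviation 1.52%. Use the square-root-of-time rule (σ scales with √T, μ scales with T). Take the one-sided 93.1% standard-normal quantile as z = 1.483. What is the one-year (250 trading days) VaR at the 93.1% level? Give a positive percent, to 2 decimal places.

σ_{250d} = 1.52% × √250 = 24.033%; μ_{250d} = 250 × 0.099% = 24.750%.
VaR = −(24.750%) + 1.483 × 24.033% = 10.891%.

10.89%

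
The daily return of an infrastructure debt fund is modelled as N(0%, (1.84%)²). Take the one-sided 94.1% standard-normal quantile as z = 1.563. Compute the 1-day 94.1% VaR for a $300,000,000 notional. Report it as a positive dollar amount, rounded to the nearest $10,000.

$8,630,000

VaR = z·σ = 1.563 × 1.84% = 2.876%.
On $300,000,000: 0.02876 × $300,000,000 = $8,628,000.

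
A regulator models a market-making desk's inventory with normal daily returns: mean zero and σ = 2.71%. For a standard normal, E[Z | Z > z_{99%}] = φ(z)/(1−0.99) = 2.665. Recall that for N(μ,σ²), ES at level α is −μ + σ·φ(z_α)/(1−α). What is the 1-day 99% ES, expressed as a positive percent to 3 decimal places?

ES = 2.71% × 2.665 = 7.222%.

7.222%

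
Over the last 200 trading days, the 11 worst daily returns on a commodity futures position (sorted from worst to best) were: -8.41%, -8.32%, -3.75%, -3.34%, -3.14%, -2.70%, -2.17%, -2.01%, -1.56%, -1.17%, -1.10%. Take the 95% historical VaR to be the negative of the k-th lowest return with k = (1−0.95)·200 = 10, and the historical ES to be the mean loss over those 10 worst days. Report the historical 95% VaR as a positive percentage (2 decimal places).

1.17%

k = 10; the 10th lowest return is -1.17%, so VaR = 1.17%.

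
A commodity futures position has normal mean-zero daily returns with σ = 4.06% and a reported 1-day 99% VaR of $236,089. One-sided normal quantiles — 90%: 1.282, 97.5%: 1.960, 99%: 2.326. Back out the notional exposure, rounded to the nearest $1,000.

VaR as a fraction of value: z·σ = 2.326 × 4.06% = 9.44356%.
Position = $236,089 / 0.0944356 = $2,500,000.

$2,500,000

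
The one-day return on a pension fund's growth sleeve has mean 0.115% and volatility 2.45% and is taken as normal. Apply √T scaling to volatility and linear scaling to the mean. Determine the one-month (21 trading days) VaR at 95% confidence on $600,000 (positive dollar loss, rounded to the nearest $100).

At 95%, z = 1.645.
σ_{21d} = 2.45% × √21 = 11.227%; μ_{21d} = 21 × 0.115% = 2.415%.
VaR = −(2.415%) + 1.645 × 11.227% = 16.053%.
On $600,000: 0.16053 × $600,000 = $96,318.

$96,300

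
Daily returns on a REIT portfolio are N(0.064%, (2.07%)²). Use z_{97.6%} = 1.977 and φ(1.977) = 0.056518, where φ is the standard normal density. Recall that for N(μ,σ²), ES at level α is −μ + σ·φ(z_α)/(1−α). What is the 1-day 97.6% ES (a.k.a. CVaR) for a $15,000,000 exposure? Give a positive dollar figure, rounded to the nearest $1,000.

Tail multiplier: φ(z)/(1−α) = 0.056518 / 0.024 = 2.355.
ES = −(0.064%) + 2.07% × 2.355 = 4.811%.
On $15,000,000: 0.04811 × $15,000,000 = $721,650.

$722,000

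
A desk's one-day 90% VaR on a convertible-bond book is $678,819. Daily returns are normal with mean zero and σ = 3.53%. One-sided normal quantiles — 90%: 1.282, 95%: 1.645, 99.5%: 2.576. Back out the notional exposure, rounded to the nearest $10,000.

$15,000,000

VaR as a fraction of value: z·σ = 1.282 × 3.53% = 4.52546%.
Position = $678,819 / 0.0452546 = $15,000,000.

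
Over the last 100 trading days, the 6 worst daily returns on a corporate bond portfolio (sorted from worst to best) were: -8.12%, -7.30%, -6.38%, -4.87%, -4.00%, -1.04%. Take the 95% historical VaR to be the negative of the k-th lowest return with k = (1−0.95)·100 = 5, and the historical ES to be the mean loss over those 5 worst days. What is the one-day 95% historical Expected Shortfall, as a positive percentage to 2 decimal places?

6.13%

The 5 worst returns sum to -30.67%.
ES = −(-30.67%) / 5 = 6.134% ≈ 6.13%.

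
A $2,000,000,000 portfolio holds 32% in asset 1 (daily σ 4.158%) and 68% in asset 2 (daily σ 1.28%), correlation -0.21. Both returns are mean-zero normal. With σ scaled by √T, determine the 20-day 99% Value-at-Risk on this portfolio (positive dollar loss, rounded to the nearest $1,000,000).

$297,000,000

σ_p = √(0.32²·4.158² + 0.68²·1.28² + 2·-0.21·0.32·0.68·4.158·1.28) = 1.429%.
σ_{20d} = 1.429% × √20 = 6.391%.
z(99%) = 2.326.
VaR = 2.326 × 6.391% = 14.865%; on $2,000,000,000 that is $297,300,000.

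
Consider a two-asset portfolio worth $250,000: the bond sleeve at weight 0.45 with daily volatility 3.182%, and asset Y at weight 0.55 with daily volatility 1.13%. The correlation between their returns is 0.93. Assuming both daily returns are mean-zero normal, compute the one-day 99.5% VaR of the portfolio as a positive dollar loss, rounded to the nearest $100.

$13,000

σ_p² = 0.45²·3.182² + 0.55²·1.13² + 2·0.93·0.45·0.55·3.182·1.13 = 4.0919 (%²).
σ_p = √4.0919 = 2.023%.
At 99.5%, z = 2.576.
VaR = 2.576 × 2.023% = 5.211%; on $250,000 that is $13,028.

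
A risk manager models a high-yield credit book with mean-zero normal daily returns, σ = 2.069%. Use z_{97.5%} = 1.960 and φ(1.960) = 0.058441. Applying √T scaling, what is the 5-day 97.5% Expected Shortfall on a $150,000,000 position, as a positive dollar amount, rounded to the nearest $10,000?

σ_{5d} = 2.069% × √5 = 4.626%.
ES multiplier = φ(z)/(1−α) = 0.058441/0.025 = 2.338.
ES = 4.626% × 2.338 = 10.816%; on $150,000,000: $16,224,000.

$16,220,000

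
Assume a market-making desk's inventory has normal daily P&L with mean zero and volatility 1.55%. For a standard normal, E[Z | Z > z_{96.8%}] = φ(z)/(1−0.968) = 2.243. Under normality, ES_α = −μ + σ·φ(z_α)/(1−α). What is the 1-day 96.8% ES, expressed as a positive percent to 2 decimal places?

3.48%

ES = 1.55% × 2.243 = 3.477%.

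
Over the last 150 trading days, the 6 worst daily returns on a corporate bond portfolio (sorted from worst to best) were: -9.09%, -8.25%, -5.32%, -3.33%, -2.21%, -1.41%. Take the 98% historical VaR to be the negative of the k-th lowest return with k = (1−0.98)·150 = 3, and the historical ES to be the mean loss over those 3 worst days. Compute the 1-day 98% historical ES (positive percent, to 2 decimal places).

7.55%

The 3 worst returns sum to -22.66%.
ES = −(-22.66%) / 3 = 7.5533…% ≈ 7.55%.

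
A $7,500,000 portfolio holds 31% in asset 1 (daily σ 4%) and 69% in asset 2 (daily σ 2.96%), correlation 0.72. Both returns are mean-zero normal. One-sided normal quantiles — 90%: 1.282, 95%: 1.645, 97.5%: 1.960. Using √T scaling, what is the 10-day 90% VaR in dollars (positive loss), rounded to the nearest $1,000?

$930,000

σ_p = √(0.31²·4² + 0.69²·2.96² + 2·0.72·0.31·0.69·4·2.96) = 3.059%.
σ_{10d} = 3.059% × √10 = 9.673%.
VaR = 1.282 × 9.673% = 12.401%; on $7,500,000 that is $930,075.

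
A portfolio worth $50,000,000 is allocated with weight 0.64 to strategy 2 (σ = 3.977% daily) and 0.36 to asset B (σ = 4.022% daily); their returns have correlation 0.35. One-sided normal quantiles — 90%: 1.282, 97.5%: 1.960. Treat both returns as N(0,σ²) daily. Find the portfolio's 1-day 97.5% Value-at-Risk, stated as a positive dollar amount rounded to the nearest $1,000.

$3,273,000

σ_p² = 0.64²·3.977² + 0.36²·4.022² + 2·0.35·0.64·0.36·3.977·4.022 = 11.1547 (%²).
σ_p = √11.1547 = 3.340%.
VaR = 1.960 × 3.340% = 6.546%; on $50,000,000 that is $3,273,000.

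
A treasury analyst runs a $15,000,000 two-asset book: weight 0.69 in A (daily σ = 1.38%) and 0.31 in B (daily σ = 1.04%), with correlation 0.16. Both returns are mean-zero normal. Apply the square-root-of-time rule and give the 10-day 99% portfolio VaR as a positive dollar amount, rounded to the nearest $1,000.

$1,162,000

σ_p = √(0.69²·1.38² + 0.31²·1.04² + 2·0.16·0.69·0.31·1.38·1.04) = 1.053%.
σ_{10d} = 1.053% × √10 = 3.330%.
z(99%) = 2.326.
VaR = 2.326 × 3.330% = 7.746%; on $15,000,000 that is $1,161,900.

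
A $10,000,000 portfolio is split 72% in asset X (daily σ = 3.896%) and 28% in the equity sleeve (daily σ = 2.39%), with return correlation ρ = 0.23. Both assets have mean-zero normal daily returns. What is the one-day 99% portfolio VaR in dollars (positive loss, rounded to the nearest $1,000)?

$705,000

σ_p² = 0.72²·3.896² + 0.28²·2.39² + 2·0.23·0.72·0.28·3.896·2.39 = 9.1800 (%²).
σ_p = √9.1800 = 3.030%.
At 99%, z = 2.326.
VaR = 2.326 × 3.030% = 7.048%; on $10,000,000 that is $704,800.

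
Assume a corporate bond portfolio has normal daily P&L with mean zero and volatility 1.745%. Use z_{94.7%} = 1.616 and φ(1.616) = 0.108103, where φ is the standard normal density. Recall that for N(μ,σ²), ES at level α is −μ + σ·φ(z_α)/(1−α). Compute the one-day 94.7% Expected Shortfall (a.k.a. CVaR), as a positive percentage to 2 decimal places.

3.56%

Tail multiplier: φ(z)/(1−α) = 0.108103 / 0.053 = 2.040.
ES = 1.745% × 2.040 = 3.560%.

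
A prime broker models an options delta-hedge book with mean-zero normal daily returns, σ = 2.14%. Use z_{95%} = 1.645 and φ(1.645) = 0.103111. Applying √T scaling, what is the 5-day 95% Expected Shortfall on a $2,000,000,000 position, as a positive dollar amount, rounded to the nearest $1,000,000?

$197,000,000

σ_{5d} = 2.14% × √5 = 4.785%.
ES multiplier = φ(z)/(1−α) = 0.103111/0.05 = 2.062.
ES = 4.785% × 2.062 = 9.867%; on $2,000,000,000: $197,340,000.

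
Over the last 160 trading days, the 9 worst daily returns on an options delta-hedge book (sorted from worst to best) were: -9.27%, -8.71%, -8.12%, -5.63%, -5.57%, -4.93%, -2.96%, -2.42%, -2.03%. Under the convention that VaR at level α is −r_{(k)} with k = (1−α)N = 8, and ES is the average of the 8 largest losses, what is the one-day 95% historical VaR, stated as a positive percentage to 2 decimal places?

2.42%

k = 8; the 8th lowest return is -2.42%, so VaR = 2.42%.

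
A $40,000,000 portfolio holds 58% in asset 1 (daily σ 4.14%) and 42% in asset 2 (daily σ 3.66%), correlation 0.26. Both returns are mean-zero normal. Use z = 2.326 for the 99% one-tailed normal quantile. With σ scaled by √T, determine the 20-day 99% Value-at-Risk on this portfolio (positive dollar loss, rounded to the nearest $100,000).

$13,200,000

σ_p = √(0.58²·4.14² + 0.42²·3.66² + 2·0.26·0.58·0.42·4.14·3.66) = 3.170%.
σ_{20d} = 3.170% × √20 = 14.177%.
VaR = 2.326 × 14.177% = 32.976%; on $40,000,000 that is $13,190,400.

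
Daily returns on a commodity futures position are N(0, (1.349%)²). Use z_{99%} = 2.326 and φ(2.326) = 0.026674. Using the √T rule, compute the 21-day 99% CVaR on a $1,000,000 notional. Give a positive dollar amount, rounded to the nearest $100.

$164,900

σ_{21d} = 1.349% × √21 = 6.182%.
ES multiplier = φ(z)/(1−α) = 0.026674/0.01 = 2.667.
ES = 6.182% × 2.667 = 16.487%; on $1,000,000: $164,870.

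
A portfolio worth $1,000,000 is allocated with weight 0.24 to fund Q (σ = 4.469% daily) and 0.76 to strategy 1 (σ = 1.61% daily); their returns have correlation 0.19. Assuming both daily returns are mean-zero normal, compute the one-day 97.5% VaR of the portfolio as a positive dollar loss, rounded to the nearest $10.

σ_p² = 0.24²·4.469² + 0.76²·1.61² + 2·0.19·0.24·0.76·4.469·1.61 = 3.1463 (%²).
σ_p = √3.1463 = 1.774%.
At 97.5%, z = 1.960.
VaR = 1.960 × 1.774% = 3.477%; on $1,000,000 that is $34,770.

$34,770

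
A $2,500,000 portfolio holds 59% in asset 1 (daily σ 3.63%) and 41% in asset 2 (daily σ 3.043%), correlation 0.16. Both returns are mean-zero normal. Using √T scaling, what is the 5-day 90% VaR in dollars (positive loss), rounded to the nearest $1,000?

$190,000

σ_p = √(0.59²·3.63² + 0.41²·3.043² + 2·0.16·0.59·0.41·3.63·3.043) = 2.645%.
σ_{5d} = 2.645% × √5 = 5.914%.
z(90%) = 1.282.
VaR = 1.282 × 5.914% = 7.582%; on $2,500,000 that is $189,550.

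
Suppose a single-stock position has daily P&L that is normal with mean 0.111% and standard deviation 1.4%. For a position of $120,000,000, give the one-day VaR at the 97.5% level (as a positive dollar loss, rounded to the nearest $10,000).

$3,160,000

At 97.5% one-sided, z = 1.960.
VaR = −μ + z·σ = −(0.111%) + 1.960 × 1.4% = 2.633%.
On $120,000,000: 0.02633 × $120,000,000 = $3,159,600.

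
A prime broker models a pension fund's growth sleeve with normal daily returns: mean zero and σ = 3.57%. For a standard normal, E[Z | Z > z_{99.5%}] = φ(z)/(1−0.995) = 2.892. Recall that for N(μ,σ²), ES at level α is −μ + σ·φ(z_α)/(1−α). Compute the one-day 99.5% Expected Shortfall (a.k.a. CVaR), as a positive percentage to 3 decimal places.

10.324%

ES = 3.57% × 2.892 = 10.324%.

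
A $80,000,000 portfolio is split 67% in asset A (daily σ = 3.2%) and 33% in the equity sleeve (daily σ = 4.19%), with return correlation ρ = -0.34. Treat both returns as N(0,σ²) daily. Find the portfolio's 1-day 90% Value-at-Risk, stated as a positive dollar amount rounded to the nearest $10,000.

σ_p² = 0.67²·3.2² + 0.33²·4.19² + 2·-0.34·0.67·0.33·3.2·4.19 = 4.4927 (%²).
σ_p = √4.4927 = 2.120%.
At 90%, z = 1.282.
VaR = 1.282 × 2.120% = 2.718%; on $80,000,000 that is $2,174,400.

$2,170,000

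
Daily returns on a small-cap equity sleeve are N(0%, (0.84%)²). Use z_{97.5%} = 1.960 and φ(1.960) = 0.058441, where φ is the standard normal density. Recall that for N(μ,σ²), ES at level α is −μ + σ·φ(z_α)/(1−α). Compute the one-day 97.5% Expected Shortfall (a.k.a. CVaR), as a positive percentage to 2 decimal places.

Tail multiplier: φ(z)/(1−α) = 0.058441 / 0.025 = 2.338.
ES = 0.84% × 2.338 = 1.964%.

1.96%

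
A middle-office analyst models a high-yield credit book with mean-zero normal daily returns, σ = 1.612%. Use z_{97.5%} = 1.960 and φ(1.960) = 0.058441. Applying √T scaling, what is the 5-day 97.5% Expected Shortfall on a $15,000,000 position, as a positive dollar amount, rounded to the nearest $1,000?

σ_{5d} = 1.612% × √5 = 3.605%.
ES multiplier = φ(z)/(1−α) = 0.058441/0.025 = 2.338.
ES = 3.605% × 2.338 = 8.428%; on $15,000,000: $1,264,200.

$1,264,000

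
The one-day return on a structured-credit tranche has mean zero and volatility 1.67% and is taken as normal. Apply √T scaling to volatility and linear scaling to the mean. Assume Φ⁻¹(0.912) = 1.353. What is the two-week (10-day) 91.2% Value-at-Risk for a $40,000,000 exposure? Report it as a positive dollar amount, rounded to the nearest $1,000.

$2,858,000

σ_{10d} = 1.67% × √10 = 5.281%.
VaR = 1.353 × 5.281% = 7.145%.
On $40,000,000: 0.07145 × $40,000,000 = $2,858,000.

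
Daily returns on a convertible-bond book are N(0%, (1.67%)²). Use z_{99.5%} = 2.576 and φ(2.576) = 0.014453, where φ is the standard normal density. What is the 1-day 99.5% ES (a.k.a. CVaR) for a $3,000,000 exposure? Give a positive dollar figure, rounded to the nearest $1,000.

Tail multiplier: φ(z)/(1−α) = 0.014453 / 0.005 = 2.891.
ES = 1.67% × 2.891 = 4.828%.
On $3,000,000: 0.04828 × $3,000,000 = $144,840.

$145,000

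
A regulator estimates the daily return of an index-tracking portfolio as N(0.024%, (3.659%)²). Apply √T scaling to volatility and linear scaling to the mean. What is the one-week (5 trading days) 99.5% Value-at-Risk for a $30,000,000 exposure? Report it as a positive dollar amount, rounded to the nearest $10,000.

At 99.5%, z = 2.576.
σ_{5d} = 3.659% × √5 = 8.182%; μ_{5d} = 5 × 0.024% = 0.120%.
VaR = −(0.120%) + 2.576 × 8.182% = 20.957%.
On $30,000,000: 0.20957 × $30,000,000 = $6,287,100.

$6,290,000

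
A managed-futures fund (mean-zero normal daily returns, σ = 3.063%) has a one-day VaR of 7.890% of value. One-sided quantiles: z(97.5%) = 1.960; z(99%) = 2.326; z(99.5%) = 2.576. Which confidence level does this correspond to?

Implied z = VaR/σ = 7.890 / 3.063 = 2.576.
This matches z(99.5%) = 2.576.

99.5%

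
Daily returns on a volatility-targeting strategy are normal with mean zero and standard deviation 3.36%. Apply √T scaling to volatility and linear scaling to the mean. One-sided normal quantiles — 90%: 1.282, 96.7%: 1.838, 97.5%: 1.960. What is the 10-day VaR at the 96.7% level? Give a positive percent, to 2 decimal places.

19.53%

σ_{10d} = 3.36% × √10 = 10.625%.
VaR = 1.838 × 10.625% = 19.529%.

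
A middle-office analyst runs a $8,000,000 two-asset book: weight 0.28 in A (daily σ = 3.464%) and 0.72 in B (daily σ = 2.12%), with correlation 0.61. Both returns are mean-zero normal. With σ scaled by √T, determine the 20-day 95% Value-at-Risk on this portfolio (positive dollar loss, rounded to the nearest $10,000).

$1,330,000

σ_p = √(0.28²·3.464² + 0.72²·2.12² + 2·0.61·0.28·0.72·3.464·2.12) = 2.253%.
σ_{20d} = 2.253% × √20 = 10.076%.
z(95%) = 1.645.
VaR = 1.645 × 10.076% = 16.575%; on $8,000,000 that is $1,326,000.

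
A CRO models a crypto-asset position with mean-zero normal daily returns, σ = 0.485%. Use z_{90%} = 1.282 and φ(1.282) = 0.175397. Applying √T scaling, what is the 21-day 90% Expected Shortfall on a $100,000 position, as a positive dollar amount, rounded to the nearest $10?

$3,900

σ_{21d} = 0.485% × √21 = 2.223%.
ES multiplier = φ(z)/(1−α) = 0.175397/0.1 = 1.754.
ES = 2.223% × 1.754 = 3.899%; on $100,000: $3,899.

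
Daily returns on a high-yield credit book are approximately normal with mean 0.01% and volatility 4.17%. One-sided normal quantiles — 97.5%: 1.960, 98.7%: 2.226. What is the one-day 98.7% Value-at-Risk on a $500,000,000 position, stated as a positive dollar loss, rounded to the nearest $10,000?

VaR = −μ + z·σ = −(0.01%) + 2.226 × 4.17% = 9.272%.
On $500,000,000: 0.09272 × $500,000,000 = $46,360,000.

$46,360,000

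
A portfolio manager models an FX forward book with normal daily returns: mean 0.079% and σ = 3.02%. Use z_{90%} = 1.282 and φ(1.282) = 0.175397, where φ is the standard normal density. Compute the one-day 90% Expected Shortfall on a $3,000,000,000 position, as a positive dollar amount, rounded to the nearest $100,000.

$156,500,000

Tail multiplier: φ(z)/(1−α) = 0.175397 / 0.1 = 1.754.
ES = −(0.079%) + 3.02% × 1.754 = 5.218%.
On $3,000,000,000: 0.05218 × $3,000,000,000 = $156,540,000.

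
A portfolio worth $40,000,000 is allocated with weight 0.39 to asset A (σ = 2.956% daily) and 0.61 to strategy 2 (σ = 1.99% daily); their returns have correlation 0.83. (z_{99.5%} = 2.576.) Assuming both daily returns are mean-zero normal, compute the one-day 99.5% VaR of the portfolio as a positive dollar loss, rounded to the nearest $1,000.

σ_p² = 0.39²·2.956² + 0.61²·1.99² + 2·0.83·0.39·0.61·2.956·1.99 = 5.1257 (%²).
σ_p = √5.1257 = 2.264%.
VaR = 2.576 × 2.264% = 5.832%; on $40,000,000 that is $2,332,800.

$2,333,000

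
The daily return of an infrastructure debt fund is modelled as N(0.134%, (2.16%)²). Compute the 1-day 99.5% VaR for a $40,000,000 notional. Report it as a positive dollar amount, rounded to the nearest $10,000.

$2,170,000

At 99.5% one-sided, z = 2.576.
VaR = −μ + z·σ = −(0.134%) + 2.576 × 2.16% = 5.430%.
On $40,000,000: 0.05430 × $40,000,000 = $2,172,000.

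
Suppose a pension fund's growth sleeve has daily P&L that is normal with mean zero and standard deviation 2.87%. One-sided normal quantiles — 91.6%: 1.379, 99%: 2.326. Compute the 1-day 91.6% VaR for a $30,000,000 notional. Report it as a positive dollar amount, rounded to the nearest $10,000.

$1,190,000

VaR = z·σ = 1.379 × 2.87% = 3.958%.
On $30,000,000: 0.03958 × $30,000,000 = $1,187,400.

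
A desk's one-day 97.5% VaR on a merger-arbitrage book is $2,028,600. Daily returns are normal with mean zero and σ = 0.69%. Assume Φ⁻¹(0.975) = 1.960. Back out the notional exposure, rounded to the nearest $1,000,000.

$150,000,000

VaR as a fraction of value: z·σ = 1.960 × 0.69% = 1.3524%.
Position = $2,028,600 / 0.013524 = $150,000,000.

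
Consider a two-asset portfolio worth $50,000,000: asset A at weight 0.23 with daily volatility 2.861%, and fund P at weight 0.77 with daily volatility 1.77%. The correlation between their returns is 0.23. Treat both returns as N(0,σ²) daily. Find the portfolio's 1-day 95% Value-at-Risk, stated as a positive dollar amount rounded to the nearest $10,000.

σ_p² = 0.23²·2.861² + 0.77²·1.77² + 2·0.23·0.23·0.77·2.861·1.77 = 2.7030 (%²).
σ_p = √2.7030 = 1.644%.
At 95%, z = 1.645.
VaR = 1.645 × 1.644% = 2.704%; on $50,000,000 that is $1,352,000.

$1,350,000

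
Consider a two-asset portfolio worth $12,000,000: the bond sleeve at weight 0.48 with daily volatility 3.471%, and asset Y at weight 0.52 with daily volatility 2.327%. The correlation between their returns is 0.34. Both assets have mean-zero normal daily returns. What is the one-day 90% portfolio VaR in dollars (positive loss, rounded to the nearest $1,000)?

$364,000

σ_p² = 0.48²·3.471² + 0.52²·2.327² + 2·0.34·0.48·0.52·3.471·2.327 = 5.6109 (%²).
σ_p = √5.6109 = 2.369%.
At 90%, z = 1.282.
VaR = 1.282 × 2.369% = 3.037%; on $12,000,000 that is $364,440.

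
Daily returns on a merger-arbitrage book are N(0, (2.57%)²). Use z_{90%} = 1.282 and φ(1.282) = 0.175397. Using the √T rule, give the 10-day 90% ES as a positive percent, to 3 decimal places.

14.255%

σ_{10d} = 2.57% × √10 = 8.127%.
ES multiplier = φ(z)/(1−α) = 0.175397/0.1 = 1.754.
ES = 8.127% × 1.754 = 14.255%.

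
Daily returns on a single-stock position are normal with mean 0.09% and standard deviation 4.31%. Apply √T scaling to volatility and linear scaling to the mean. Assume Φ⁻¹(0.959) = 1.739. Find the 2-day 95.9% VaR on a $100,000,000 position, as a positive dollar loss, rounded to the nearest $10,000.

$10,420,000

σ_{2d} = 4.31% × √2 = 6.095%; μ_{2d} = 2 × 0.09% = 0.180%.
VaR = −(0.180%) + 1.739 × 6.095% = 10.419%.
On $100,000,000: 0.10419 × $100,000,000 = $10,419,000.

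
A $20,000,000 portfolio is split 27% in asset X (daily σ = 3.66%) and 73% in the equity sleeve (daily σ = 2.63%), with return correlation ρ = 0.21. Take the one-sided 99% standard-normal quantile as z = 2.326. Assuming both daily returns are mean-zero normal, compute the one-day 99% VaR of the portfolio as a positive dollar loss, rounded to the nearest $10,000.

σ_p² = 0.27²·3.66² + 0.73²·2.63² + 2·0.21·0.27·0.73·3.66·2.63 = 5.4594 (%²).
σ_p = √5.4594 = 2.337%.
VaR = 2.326 × 2.337% = 5.436%; on $20,000,000 that is $1,087,200.

$1,090,000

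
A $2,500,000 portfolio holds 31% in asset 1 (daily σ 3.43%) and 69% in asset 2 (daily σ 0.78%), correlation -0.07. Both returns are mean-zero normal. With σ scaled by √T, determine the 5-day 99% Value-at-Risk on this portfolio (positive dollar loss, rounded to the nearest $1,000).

$151,000

σ_p = √(0.31²·3.43² + 0.69²·0.78² + 2·-0.07·0.31·0.69·3.43·0.78) = 1.158%.
σ_{5d} = 1.158% × √5 = 2.589%.
z(99%) = 2.326.
VaR = 2.326 × 2.589% = 6.022%; on $2,500,000 that is $150,550.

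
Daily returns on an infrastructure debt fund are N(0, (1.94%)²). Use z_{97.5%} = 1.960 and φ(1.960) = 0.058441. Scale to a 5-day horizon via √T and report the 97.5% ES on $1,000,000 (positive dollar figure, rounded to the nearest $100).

σ_{5d} = 1.94% × √5 = 4.338%.
ES multiplier = φ(z)/(1−α) = 0.058441/0.025 = 2.338.
ES = 4.338% × 2.338 = 10.142%; on $1,000,000: $101,420.

$101,400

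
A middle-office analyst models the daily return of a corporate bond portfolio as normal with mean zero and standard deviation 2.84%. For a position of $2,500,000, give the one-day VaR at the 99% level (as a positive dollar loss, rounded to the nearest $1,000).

At 99% one-sided, z = 2.326.
VaR = z·σ = 2.326 × 2.84% = 6.606%.
On $2,500,000: 0.06606 × $2,500,000 = $165,150.

$165,000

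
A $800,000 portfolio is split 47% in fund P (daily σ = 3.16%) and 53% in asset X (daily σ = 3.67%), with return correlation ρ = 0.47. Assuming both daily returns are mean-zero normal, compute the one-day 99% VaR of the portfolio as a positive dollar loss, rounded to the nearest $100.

$54,900

σ_p² = 0.47²·3.16² + 0.53²·3.67² + 2·0.47·0.47·0.53·3.16·3.67 = 8.7048 (%²).
σ_p = √8.7048 = 2.950%.
At 99%, z = 2.326.
VaR = 2.326 × 2.950% = 6.862%; on $800,000 that is $54,896.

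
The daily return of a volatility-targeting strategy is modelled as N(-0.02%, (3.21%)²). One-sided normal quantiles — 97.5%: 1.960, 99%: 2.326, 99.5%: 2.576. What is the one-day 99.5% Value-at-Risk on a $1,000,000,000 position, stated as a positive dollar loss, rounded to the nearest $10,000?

$82,890,000

VaR = −μ + z·σ = −(-0.02%) + 2.576 × 3.21% = 8.289%.
On $1,000,000,000: 0.08289 × $1,000,000,000 = $82,890,000.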